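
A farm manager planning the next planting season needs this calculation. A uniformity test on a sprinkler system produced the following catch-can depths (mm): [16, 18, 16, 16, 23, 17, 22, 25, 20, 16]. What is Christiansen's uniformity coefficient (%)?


xbar = 189 / 10 = 18.900
sum|xi - xbar| = 28.800
CU = 100 * (1 - 28.800 / (10 * 18.900))
   = 100 * (1 - 0.1524)
   = 84.76%


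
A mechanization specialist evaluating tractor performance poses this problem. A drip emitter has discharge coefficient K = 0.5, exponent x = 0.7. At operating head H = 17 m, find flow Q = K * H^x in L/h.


Q = K * H^x
  = 0.5 * 17^0.7
  = 0.5 * 7.2663
  = 3.63 L/h


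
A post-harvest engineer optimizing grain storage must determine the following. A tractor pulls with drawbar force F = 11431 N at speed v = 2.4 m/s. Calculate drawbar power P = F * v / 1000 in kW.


P = F * v / 1000
  = 11431 * 2.4 / 1000
  = 27434.40 / 1000
  = 27.43 kW


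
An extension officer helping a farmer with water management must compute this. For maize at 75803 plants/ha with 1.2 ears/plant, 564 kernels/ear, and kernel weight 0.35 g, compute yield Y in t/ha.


Y = density * ears * kernels * kw
  = 75803 * 1.2 * 564 * 0.35 g/ha
  = 17956214.64 g/ha
  = 17956.21 kg/ha = 17.96 t/ha


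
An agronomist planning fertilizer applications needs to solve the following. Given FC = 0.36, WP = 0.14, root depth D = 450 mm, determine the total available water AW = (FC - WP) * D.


AW = (FC - WP) * D
   = (0.36 - 0.14) * 450
   = 0.22 * 450
   = 99 mm


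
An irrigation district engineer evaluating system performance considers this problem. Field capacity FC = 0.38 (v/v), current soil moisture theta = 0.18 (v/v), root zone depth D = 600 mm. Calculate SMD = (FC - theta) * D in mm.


SMD = (FC - theta) * D
    = (0.38 - 0.18) * 600
    = 0.200 * 600
    = 120 mm


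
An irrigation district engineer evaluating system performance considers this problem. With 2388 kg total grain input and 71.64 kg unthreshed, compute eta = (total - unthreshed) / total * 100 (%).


eta = (total - unthreshed) / total * 100
    = (2388 - 71.64) / 2388 * 100
    = 2316.36 / 2388 * 100
    = 97%


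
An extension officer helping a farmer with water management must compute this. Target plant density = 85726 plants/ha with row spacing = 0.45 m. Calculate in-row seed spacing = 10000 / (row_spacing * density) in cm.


spacing = 10000 / (row_sp * density)
        = 10000 / (0.45 * 85726)
        = 10000 / 38576.70
        = 0.25922 m = 25.92 cm


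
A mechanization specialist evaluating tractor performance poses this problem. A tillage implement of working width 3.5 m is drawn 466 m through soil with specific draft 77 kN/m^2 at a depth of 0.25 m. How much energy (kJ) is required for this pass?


E = k * d * w * L
  = 77 * 0.25 * 3.5 * 466
  = 31396.75 kJ


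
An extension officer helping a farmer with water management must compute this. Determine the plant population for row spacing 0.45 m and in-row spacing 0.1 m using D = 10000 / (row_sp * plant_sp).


D = 10000 / (row_sp * plant_sp)
  = 10000 / (0.45 * 0.1)
  = 10000 / 0.0450
  = 222222.22 plants/ha


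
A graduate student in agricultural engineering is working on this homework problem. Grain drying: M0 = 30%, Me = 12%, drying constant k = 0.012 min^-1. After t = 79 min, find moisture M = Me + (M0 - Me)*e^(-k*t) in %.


M = Me + (M0 - Me) * e^(-k*t)
  = 12 + (30 - 12) * e^(-0.012*79)
  = 12 + 18 * e^(-0.948)
  = 12 + 18 * 0.38752
  = 12 + 6.9753
  = 18.98%


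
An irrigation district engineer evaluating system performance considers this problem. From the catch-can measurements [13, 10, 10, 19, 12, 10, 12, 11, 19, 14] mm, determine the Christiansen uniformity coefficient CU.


xbar = 130 / 10 = 13
sum|xi - xbar| = 26
CU = 100 * (1 - 26 / (10 * 13))
   = 100 * (1 - 0.2000)
   = 80%


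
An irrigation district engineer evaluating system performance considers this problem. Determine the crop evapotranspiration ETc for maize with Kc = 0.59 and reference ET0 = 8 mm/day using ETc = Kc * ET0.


ETc = Kc * ET0
    = 0.59 * 8
    = 4.72 mm/day


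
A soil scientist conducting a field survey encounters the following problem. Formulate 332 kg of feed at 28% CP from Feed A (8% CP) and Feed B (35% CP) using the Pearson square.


parts_A = CP_b - target = 35 - 28 = 7
parts_B = target - CP_a = 28 - 8 = 20
total_parts = 7 + 20 = 27
Feed A = 332 * 7 / 27 = 86.07 kg
Feed B = 332 * 20 / 27 = 245.93 kg

86.07 kg


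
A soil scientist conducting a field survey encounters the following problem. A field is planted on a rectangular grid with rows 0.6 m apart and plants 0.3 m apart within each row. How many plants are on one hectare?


D = 10000 / (row_sp * plant_sp)
  = 10000 / (0.6 * 0.3)
  = 10000 / 0.1800
  = 55555.56 plants/ha


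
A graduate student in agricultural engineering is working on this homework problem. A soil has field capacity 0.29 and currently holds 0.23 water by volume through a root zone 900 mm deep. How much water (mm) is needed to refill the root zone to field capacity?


SMD = (FC - theta) * D
    = (0.29 - 0.23) * 900
    = 0.060 * 900
    = 54 mm


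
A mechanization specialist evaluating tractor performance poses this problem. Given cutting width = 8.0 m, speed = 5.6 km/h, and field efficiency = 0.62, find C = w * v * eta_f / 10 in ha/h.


C = w * v * eta_f / 10
  = 8.0 * 5.6 * 0.62 / 10
  = 27.78 / 10
  = 2.78 ha/h


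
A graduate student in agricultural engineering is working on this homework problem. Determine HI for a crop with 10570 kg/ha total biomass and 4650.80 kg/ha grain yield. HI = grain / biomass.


HI = grain_yield / biomass
   = 4650.80 / 10570
   = 0.44


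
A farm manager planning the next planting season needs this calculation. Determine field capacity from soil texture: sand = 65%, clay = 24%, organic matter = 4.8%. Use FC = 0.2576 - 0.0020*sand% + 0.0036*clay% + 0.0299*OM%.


FC = 0.2576 - 0.0020*65 + 0.0036*24 + 0.0299*4.8
   = 0.2576 - 0.1300 + 0.0864 + 0.1435
   = 0.3575


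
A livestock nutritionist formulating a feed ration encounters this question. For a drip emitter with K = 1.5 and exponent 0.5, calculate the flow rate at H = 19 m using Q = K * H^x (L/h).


Q = K * H^x
  = 1.5 * 19^0.5
  = 1.5 * 4.3589
  = 6.54 L/h


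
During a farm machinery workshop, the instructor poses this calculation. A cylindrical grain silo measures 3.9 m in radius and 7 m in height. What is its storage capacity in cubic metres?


V = pi * r^2 * h
  = pi * 3.9^2 * 7
  = pi * 15.21 * 7
  = 334.49 m^3


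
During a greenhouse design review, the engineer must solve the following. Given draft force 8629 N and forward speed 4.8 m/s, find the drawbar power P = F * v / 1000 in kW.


P = F * v / 1000
  = 8629 * 4.8 / 1000
  = 41419.20 / 1000
  = 41.42 kW


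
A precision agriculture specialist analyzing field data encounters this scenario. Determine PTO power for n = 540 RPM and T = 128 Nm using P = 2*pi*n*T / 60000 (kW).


P = 2*pi*n*T / 60000
  = 2*pi * 540 * 128 / 60000
  = 434293.77 / 60000
  = 7.24 kW


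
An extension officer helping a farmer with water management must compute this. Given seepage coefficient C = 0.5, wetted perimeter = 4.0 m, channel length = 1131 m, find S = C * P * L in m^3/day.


S = C * P * L
  = 0.5 * 4.0 * 1131
  = 2262 m^3/day


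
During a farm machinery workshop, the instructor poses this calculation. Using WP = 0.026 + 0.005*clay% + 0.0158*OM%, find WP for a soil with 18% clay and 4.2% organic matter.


WP = 0.026 + 0.005*18 + 0.0158*4.2
   = 0.026 + 0.0900 + 0.0664
   = 0.1824


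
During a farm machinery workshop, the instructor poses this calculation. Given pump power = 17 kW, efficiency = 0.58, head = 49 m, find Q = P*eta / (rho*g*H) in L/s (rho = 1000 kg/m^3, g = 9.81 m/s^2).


Q = (P * 1000 * eta) / (rho * g * H)
  = (17 * 1000 * 0.58) / (1000 * 9.81 * 49)
  = 9860 / 480690
  = 0.02051 m^3/s = 20.51 L/s


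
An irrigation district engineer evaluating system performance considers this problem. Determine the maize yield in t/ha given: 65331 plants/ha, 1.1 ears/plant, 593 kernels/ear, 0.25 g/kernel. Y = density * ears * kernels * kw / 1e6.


Y = density * ears * kernels * kw
  = 65331 * 1.1 * 593 * 0.25 g/ha
  = 10653852.83 g/ha
  = 10653.85 kg/ha = 10.65 t/ha


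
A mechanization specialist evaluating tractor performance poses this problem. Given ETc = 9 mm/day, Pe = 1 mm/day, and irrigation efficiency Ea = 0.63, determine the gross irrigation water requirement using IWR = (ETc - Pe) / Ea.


IWR = (ETc - Pe) / Ea
    = (9 - 1) / 0.63
    = 8 / 0.63
    = 12.70 mm/day


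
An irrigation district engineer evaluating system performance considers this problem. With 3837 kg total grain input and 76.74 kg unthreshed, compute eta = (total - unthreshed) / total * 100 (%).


eta = (total - unthreshed) / total * 100
    = (3837 - 76.74) / 3837 * 100
    = 3760.26 / 3837 * 100
    = 98%


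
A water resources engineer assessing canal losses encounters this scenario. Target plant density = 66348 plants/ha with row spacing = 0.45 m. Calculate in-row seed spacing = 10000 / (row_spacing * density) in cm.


spacing = 10000 / (row_sp * density)
        = 10000 / (0.45 * 66348)
        = 10000 / 29856.60
        = 0.33493 m = 33.49 cm


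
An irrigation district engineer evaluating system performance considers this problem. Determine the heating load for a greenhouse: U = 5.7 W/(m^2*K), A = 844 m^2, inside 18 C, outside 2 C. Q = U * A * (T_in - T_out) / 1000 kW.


dT = 18 - (2) = 16 K
Q = U * A * dT
  = 5.7 * 844 * 16
  = 76972.80 W = 76.97 kW


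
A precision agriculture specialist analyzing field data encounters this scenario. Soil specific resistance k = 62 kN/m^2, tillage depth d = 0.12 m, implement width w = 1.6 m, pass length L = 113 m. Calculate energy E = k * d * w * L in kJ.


E = k * d * w * L
  = 62 * 0.12 * 1.6 * 113
  = 1345.15 kJ


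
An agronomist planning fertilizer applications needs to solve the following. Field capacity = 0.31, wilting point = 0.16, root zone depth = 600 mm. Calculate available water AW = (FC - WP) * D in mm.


AW = (FC - WP) * D
   = (0.31 - 0.16) * 600
   = 0.15 * 600
   = 90 mm


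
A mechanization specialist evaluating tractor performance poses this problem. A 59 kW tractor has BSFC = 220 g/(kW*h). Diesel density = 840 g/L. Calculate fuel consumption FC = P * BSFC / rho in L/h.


FC = P * BSFC / rho_fuel
   = 59 * 220 / 840
   = 12980 / 840
   = 15.45 L/h


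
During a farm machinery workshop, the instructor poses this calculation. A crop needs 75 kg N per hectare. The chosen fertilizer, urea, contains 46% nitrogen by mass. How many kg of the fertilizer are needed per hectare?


Rate = N_required / (N_content / 100)
     = 75 / (46 / 100)
     = 75 / 0.46
     = 163.04 kg/ha


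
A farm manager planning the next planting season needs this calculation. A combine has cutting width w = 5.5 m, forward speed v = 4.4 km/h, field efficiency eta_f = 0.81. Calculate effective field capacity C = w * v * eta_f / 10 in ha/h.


C = w * v * eta_f / 10
  = 5.5 * 4.4 * 0.81 / 10
  = 19.60 / 10
  = 1.96 ha/h


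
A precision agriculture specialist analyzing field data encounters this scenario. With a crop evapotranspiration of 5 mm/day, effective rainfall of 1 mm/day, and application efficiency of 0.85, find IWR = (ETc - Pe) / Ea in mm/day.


IWR = (ETc - Pe) / Ea
    = (5 - 1) / 0.85
    = 4 / 0.85
    = 4.71 mm/day


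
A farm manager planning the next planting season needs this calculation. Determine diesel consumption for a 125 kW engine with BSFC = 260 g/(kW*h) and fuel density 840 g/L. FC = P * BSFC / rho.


FC = P * BSFC / rho_fuel
   = 125 * 260 / 840
   = 32500 / 840
   = 38.69 L/h


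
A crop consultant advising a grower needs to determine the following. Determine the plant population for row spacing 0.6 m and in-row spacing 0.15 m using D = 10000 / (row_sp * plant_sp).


D = 10000 / (row_sp * plant_sp)
  = 10000 / (0.6 * 0.15)
  = 10000 / 0.0900
  = 111111.11 plants/ha


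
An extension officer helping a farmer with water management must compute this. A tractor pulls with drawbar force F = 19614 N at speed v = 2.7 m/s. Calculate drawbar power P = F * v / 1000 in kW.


P = F * v / 1000
  = 19614 * 2.7 / 1000
  = 52957.80 / 1000
  = 52.96 kW


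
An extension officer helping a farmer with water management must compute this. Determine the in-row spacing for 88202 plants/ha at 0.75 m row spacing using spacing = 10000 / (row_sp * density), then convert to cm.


spacing = 10000 / (row_sp * density)
        = 10000 / (0.75 * 88202)
        = 10000 / 66151.50
        = 0.15117 m = 15.12 cm


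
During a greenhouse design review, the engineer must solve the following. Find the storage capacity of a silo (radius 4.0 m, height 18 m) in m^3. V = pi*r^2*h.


V = pi * r^2 * h
  = pi * 4.0^2 * 18
  = pi * 16 * 18
  = 904.78 m^3


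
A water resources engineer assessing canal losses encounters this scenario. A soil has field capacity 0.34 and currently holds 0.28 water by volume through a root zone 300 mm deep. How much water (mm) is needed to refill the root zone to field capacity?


SMD = (FC - theta) * D
    = (0.34 - 0.28) * 300
    = 0.060 * 300
    = 18 mm


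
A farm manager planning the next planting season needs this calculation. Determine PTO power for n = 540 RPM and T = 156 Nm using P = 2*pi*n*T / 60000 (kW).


P = 2*pi*n*T / 60000
  = 2*pi * 540 * 156 / 60000
  = 529295.53 / 60000
  = 8.82 kW


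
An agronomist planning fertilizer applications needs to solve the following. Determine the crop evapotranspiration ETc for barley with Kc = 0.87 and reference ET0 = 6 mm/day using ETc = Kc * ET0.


ETc = Kc * ET0
    = 0.87 * 6
    = 5.22 mm/day


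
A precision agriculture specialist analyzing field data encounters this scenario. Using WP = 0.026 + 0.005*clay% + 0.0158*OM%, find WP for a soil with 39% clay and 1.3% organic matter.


WP = 0.026 + 0.005*39 + 0.0158*1.3
   = 0.026 + 0.1950 + 0.0205
   = 0.2415


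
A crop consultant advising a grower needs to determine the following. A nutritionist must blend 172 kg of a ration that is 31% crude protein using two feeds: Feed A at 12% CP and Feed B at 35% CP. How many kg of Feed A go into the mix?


parts_A = CP_b - target = 35 - 31 = 4
parts_B = target - CP_a = 31 - 12 = 19
total_parts = 4 + 19 = 23
Feed A = 172 * 4 / 23 = 29.91 kg
Feed B = 172 * 19 / 23 = 142.09 kg

29.91 kg


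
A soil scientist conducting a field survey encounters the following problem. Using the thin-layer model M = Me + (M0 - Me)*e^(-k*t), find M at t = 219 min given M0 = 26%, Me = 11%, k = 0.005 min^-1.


M = Me + (M0 - Me) * e^(-k*t)
  = 11 + (26 - 11) * e^(-0.005*219)
  = 11 + 15 * e^(-1.095)
  = 11 + 15 * 0.33454
  = 11 + 5.0181
  = 16.02%


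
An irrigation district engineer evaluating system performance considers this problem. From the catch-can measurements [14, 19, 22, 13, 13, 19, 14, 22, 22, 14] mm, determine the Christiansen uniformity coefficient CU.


xbar = 172 / 10 = 17.200
sum|xi - xbar| = 36
CU = 100 * (1 - 36 / (10 * 17.200))
   = 100 * (1 - 0.2093)
   = 79.07%


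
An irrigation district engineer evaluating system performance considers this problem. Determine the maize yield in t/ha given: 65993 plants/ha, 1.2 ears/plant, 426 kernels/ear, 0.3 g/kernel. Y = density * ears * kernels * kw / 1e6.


Y = density * ears * kernels * kw
  = 65993 * 1.2 * 426 * 0.3 g/ha
  = 10120686.48 g/ha
  = 10120.69 kg/ha = 10.12 t/ha


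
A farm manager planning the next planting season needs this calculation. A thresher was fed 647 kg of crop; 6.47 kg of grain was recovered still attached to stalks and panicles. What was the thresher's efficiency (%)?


eta = (total - unthreshed) / total * 100
    = (647 - 6.47) / 647 * 100
    = 640.53 / 647 * 100
    = 99%


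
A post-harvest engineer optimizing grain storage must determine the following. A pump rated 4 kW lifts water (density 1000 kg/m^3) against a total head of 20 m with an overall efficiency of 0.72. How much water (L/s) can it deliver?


Q = (P * 1000 * eta) / (rho * g * H)
  = (4 * 1000 * 0.72) / (1000 * 9.81 * 20)
  = 2880 / 196200
  = 0.01468 m^3/s = 14.68 L/s


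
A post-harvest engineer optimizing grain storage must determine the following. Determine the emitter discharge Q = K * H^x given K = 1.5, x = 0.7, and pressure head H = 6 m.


Q = K * H^x
  = 1.5 * 6^0.7
  = 1.5 * 3.5051
  = 5.26 L/h


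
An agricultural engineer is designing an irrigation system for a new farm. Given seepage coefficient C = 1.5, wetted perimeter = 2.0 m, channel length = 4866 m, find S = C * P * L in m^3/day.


S = C * P * L
  = 1.5 * 2.0 * 4866
  = 14598 m^3/day


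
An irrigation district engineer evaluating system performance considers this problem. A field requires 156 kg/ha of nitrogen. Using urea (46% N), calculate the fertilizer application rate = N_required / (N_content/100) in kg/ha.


Rate = N_required / (N_content / 100)
     = 156 / (46 / 100)
     = 156 / 0.46
     = 339.13 kg/ha


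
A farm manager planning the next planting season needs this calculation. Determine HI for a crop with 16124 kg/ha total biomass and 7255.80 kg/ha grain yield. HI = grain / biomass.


HI = grain_yield / biomass
   = 7255.80 / 16124
   = 0.45


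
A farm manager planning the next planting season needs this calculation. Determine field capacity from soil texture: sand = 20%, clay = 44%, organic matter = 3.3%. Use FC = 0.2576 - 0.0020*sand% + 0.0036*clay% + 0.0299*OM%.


FC = 0.2576 - 0.0020*20 + 0.0036*44 + 0.0299*3.3
   = 0.2576 - 0.0400 + 0.1584 + 0.0987
   = 0.4747


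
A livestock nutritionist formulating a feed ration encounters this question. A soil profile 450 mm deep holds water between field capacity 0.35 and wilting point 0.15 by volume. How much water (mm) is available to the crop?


AW = (FC - WP) * D
   = (0.35 - 0.15) * 450
   = 0.20 * 450
   = 90 mm


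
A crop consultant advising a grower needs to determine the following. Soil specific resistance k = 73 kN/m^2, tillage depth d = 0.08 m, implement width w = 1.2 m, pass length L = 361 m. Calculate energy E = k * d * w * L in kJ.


E = k * d * w * L
  = 73 * 0.08 * 1.2 * 361
  = 2529.89 kJ


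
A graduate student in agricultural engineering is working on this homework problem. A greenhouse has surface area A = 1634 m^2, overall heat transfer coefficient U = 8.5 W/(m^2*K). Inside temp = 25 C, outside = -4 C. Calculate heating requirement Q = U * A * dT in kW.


dT = 25 - (-4) = 29 K
Q = U * A * dT
  = 8.5 * 1634 * 29
  = 402781 W = 402.78 kW


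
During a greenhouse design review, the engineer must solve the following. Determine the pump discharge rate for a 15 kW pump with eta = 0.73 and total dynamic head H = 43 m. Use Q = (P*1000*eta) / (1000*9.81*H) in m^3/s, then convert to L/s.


Q = (P * 1000 * eta) / (rho * g * H)
  = (15 * 1000 * 0.73) / (1000 * 9.81 * 43)
  = 10950 / 421830
  = 0.02596 m^3/s = 25.96 L/s


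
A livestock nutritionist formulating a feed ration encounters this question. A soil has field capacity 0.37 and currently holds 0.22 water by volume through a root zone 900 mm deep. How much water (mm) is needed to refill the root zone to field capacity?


SMD = (FC - theta) * D
    = (0.37 - 0.22) * 900
    = 0.150 * 900
    = 135 mm


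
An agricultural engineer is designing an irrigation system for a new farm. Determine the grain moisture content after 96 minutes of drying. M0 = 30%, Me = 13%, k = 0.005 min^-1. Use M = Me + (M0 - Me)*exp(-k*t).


M = Me + (M0 - Me) * e^(-k*t)
  = 13 + (30 - 13) * e^(-0.005*96)
  = 13 + 17 * e^(-0.480)
  = 13 + 17 * 0.61878
  = 13 + 10.5193
  = 23.52%


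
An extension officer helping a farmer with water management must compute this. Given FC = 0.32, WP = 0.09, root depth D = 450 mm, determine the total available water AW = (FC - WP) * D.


AW = (FC - WP) * D
   = (0.32 - 0.09) * 450
   = 0.23 * 450
   = 103.50 mm


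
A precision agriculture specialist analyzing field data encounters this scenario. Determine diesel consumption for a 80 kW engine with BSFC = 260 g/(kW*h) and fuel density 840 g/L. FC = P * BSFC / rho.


FC = P * BSFC / rho_fuel
   = 80 * 260 / 840
   = 20800 / 840
   = 24.76 L/h


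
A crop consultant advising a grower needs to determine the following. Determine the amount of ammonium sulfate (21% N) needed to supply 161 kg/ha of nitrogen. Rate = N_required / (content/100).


Rate = N_required / (N_content / 100)
     = 161 / (21 / 100)
     = 161 / 0.21
     = 766.67 kg/ha


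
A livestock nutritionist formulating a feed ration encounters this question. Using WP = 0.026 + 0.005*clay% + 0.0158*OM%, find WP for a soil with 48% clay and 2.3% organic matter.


WP = 0.026 + 0.005*48 + 0.0158*2.3
   = 0.026 + 0.2400 + 0.0363
   = 0.3023


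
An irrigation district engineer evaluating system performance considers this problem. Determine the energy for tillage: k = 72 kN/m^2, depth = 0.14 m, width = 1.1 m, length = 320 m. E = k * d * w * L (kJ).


E = k * d * w * L
  = 72 * 0.14 * 1.1 * 320
  = 3548.16 kJ


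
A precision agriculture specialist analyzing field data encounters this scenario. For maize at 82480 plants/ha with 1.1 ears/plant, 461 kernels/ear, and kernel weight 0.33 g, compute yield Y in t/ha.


Y = density * ears * kernels * kw
  = 82480 * 1.1 * 461 * 0.33 g/ha
  = 13802450.64 g/ha
  = 13802.45 kg/ha = 13.80 t/ha


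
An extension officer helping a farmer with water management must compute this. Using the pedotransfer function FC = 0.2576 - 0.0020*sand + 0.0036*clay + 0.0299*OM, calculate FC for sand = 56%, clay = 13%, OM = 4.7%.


FC = 0.2576 - 0.0020*56 + 0.0036*13 + 0.0299*4.7
   = 0.2576 - 0.1120 + 0.0468 + 0.1405
   = 0.3329


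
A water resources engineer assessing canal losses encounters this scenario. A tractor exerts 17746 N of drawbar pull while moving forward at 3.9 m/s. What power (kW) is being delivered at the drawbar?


P = F * v / 1000
  = 17746 * 3.9 / 1000
  = 69209.40 / 1000
  = 69.21 kW


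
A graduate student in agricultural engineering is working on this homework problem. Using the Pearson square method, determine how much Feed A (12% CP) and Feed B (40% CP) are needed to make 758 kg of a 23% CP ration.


parts_A = CP_b - target = 40 - 23 = 17
parts_B = target - CP_a = 23 - 12 = 11
total_parts = 17 + 11 = 28
Feed A = 758 * 17 / 28 = 460.21 kg
Feed B = 758 * 11 / 28 = 297.79 kg

460.21 kg


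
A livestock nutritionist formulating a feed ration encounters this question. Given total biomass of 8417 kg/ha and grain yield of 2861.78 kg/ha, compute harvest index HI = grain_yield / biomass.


HI = grain_yield / biomass
   = 2861.78 / 8417
   = 0.34


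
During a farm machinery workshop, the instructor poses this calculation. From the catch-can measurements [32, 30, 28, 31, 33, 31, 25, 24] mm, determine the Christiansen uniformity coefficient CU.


xbar = 234 / 8 = 29.250
sum|xi - xbar| = 21.500
CU = 100 * (1 - 21.500 / (8 * 29.250))
   = 100 * (1 - 0.0919)
   = 90.81%


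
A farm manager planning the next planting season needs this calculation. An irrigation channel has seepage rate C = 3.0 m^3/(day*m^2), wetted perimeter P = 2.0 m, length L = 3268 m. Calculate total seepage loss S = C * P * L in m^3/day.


S = C * P * L
  = 3.0 * 2.0 * 3268
  = 19608 m^3/day


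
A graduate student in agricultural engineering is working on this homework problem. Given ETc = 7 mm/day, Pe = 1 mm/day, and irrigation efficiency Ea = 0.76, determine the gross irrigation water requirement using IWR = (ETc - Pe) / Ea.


IWR = (ETc - Pe) / Ea
    = (7 - 1) / 0.76
    = 6 / 0.76
    = 7.89 mm/day


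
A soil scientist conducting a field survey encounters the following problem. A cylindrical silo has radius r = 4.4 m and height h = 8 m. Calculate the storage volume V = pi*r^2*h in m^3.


V = pi * r^2 * h
  = pi * 4.4^2 * 8
  = pi * 19.36 * 8
  = 486.57 m^3


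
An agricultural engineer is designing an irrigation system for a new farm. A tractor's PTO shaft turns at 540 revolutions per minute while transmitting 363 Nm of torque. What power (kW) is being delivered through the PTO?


P = 2*pi*n*T / 60000
  = 2*pi * 540 * 363 / 60000
  = 1231629.98 / 60000
  = 20.53 kW


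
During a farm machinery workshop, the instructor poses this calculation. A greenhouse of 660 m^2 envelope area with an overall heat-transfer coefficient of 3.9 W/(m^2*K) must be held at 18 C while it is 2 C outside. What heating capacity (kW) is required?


dT = 18 - (2) = 16 K
Q = U * A * dT
  = 3.9 * 660 * 16
  = 41184 W = 41.18 kW


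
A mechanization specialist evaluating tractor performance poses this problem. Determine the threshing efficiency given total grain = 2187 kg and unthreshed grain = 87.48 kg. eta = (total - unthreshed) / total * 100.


eta = (total - unthreshed) / total * 100
    = (2187 - 87.48) / 2187 * 100
    = 2099.52 / 2187 * 100
    = 96%


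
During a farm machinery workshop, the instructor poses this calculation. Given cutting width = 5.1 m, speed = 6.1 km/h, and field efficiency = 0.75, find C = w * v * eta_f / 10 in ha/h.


C = w * v * eta_f / 10
  = 5.1 * 6.1 * 0.75 / 10
  = 23.33 / 10
  = 2.33 ha/h


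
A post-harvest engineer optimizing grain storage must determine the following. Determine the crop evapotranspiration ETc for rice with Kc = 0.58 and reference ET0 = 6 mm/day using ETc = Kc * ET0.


ETc = Kc * ET0
    = 0.58 * 6
    = 3.48 mm/day


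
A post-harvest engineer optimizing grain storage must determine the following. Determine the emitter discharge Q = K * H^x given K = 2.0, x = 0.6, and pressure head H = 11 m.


Q = K * H^x
  = 2.0 * 11^0.6
  = 2.0 * 4.2154
  = 8.43 L/h


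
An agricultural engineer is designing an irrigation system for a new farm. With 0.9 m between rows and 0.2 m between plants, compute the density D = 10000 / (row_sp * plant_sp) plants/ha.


D = 10000 / (row_sp * plant_sp)
  = 10000 / (0.9 * 0.2)
  = 10000 / 0.1800
  = 55555.56 plants/ha


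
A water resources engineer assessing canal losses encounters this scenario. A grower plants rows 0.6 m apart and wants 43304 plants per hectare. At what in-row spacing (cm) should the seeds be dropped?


spacing = 10000 / (row_sp * density)
        = 10000 / (0.6 * 43304)
        = 10000 / 25982.40
        = 0.38488 m = 38.49 cm


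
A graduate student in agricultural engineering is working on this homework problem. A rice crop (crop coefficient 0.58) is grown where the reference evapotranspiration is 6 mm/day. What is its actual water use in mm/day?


ETc = Kc * ET0
    = 0.58 * 6
    = 3.48 mm/day


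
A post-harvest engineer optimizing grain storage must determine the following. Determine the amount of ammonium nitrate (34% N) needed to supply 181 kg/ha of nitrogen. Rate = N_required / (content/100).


Rate = N_required / (N_content / 100)
     = 181 / (34 / 100)
     = 181 / 0.34
     = 532.35 kg/ha


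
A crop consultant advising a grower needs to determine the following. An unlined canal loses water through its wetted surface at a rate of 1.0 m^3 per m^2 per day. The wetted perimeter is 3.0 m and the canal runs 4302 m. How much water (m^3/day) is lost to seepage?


S = C * P * L
  = 1.0 * 3.0 * 4302
  = 12906 m^3/day


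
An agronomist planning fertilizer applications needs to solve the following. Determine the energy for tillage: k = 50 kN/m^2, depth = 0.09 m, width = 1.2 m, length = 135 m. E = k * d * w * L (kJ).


E = k * d * w * L
  = 50 * 0.09 * 1.2 * 135
  = 729 kJ


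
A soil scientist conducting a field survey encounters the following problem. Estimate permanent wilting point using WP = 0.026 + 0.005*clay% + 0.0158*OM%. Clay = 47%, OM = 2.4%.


WP = 0.026 + 0.005*47 + 0.0158*2.4
   = 0.026 + 0.2350 + 0.0379
   = 0.2989


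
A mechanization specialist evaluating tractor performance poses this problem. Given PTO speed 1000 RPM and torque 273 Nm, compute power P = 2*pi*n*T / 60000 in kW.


P = 2*pi*n*T / 60000
  = 2*pi * 1000 * 273 / 60000
  = 1715309.59 / 60000
  = 28.59 kW


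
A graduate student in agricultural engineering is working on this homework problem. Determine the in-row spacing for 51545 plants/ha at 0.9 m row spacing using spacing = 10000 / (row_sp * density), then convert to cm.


spacing = 10000 / (row_sp * density)
        = 10000 / (0.9 * 51545)
        = 10000 / 46390.50
        = 0.21556 m = 21.56 cm


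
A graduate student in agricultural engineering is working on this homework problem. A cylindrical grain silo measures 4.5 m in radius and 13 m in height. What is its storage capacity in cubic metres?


V = pi * r^2 * h
  = pi * 4.5^2 * 13
  = pi * 20.25 * 13
  = 827.02 m^3


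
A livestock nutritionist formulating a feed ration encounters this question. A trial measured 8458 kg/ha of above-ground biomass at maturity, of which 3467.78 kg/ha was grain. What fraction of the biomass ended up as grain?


HI = grain_yield / biomass
   = 3467.78 / 8458
   = 0.41


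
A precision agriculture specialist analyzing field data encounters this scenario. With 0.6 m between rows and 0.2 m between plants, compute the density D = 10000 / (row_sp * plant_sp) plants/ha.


D = 10000 / (row_sp * plant_sp)
  = 10000 / (0.6 * 0.2)
  = 10000 / 0.1200
  = 83333.33 plants/ha


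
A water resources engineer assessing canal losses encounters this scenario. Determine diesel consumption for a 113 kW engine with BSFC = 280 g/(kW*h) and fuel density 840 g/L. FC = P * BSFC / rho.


FC = P * BSFC / rho_fuel
   = 113 * 280 / 840
   = 31640 / 840
   = 37.67 L/h


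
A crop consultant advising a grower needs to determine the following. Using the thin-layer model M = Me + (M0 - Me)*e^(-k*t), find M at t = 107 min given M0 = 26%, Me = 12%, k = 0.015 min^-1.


M = Me + (M0 - Me) * e^(-k*t)
  = 12 + (26 - 12) * e^(-0.015*107)
  = 12 + 14 * e^(-1.605)
  = 12 + 14 * 0.20089
  = 12 + 2.8125
  = 14.81%


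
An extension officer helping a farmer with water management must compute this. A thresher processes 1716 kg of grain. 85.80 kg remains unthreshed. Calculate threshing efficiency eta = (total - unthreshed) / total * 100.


eta = (total - unthreshed) / total * 100
    = (1716 - 85.80) / 1716 * 100
    = 1630.20 / 1716 * 100
    = 95%


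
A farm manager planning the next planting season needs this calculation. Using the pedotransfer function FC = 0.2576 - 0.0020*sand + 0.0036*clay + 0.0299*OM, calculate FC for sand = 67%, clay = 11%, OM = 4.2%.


FC = 0.2576 - 0.0020*67 + 0.0036*11 + 0.0299*4.2
   = 0.2576 - 0.1340 + 0.0396 + 0.1256
   = 0.2888


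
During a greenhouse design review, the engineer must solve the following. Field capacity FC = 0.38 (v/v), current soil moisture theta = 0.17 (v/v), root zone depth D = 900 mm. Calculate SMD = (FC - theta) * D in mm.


SMD = (FC - theta) * D
    = (0.38 - 0.17) * 900
    = 0.210 * 900
    = 189 mm


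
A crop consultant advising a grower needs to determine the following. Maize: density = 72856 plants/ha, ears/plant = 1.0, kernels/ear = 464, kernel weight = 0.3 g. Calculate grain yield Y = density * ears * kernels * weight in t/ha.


Y = density * ears * kernels * kw
  = 72856 * 1.0 * 464 * 0.3 g/ha
  = 10141555.20 g/ha
  = 10141.56 kg/ha = 10.14 t/ha


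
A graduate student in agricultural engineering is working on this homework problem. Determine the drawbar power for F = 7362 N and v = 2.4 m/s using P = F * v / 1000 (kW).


P = F * v / 1000
  = 7362 * 2.4 / 1000
  = 17668.80 / 1000
  = 17.67 kW


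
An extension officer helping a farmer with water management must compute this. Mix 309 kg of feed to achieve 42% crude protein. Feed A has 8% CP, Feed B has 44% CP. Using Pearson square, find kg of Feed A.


parts_A = CP_b - target = 44 - 42 = 2
parts_B = target - CP_a = 42 - 8 = 34
total_parts = 2 + 34 = 36
Feed A = 309 * 2 / 36 = 17.17 kg
Feed B = 309 * 34 / 36 = 291.83 kg

17.17 kg


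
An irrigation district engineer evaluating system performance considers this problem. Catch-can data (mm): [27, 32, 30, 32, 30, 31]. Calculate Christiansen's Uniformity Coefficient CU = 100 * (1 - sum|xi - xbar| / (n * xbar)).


xbar = 182 / 6 = 30.333
sum|xi - xbar| = 8
CU = 100 * (1 - 8 / (6 * 30.333))
   = 100 * (1 - 0.0440)
   = 95.60%


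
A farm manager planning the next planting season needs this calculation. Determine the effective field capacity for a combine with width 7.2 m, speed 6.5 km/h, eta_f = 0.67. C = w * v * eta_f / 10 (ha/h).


C = w * v * eta_f / 10
  = 7.2 * 6.5 * 0.67 / 10
  = 31.36 / 10
  = 3.14 ha/h


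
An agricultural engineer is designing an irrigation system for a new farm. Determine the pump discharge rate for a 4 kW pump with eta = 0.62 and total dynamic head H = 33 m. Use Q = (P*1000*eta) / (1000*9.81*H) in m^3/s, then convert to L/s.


Q = (P * 1000 * eta) / (rho * g * H)
  = (4 * 1000 * 0.62) / (1000 * 9.81 * 33)
  = 2480 / 323730
  = 0.00766 m^3/s = 7.66 L/s


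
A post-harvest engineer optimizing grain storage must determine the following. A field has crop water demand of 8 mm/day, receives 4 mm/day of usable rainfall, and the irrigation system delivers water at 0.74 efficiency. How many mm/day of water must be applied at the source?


IWR = (ETc - Pe) / Ea
    = (8 - 4) / 0.74
    = 4 / 0.74
    = 5.41 mm/day


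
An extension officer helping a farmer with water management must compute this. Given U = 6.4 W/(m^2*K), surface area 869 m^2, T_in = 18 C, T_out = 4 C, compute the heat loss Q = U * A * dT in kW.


dT = 18 - (4) = 14 K
Q = U * A * dT
  = 6.4 * 869 * 14
  = 77862.40 W = 77.86 kW


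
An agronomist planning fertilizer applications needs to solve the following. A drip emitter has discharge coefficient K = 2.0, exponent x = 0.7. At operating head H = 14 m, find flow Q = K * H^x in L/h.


Q = K * H^x
  = 2.0 * 14^0.7
  = 2.0 * 6.3429
  = 12.69 L/h


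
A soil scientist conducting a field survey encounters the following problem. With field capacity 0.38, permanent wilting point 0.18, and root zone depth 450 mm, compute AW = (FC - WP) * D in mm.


AW = (FC - WP) * D
   = (0.38 - 0.18) * 450
   = 0.20 * 450
   = 90 mm


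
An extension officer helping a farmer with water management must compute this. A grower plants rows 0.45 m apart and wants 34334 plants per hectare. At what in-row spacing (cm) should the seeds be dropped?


spacing = 10000 / (row_sp * density)
        = 10000 / (0.45 * 34334)
        = 10000 / 15450.30
        = 0.64724 m = 64.72 cm


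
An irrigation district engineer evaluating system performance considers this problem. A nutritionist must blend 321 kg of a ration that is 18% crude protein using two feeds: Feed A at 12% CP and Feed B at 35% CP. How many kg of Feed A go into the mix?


parts_A = CP_b - target = 35 - 18 = 17
parts_B = target - CP_a = 18 - 12 = 6
total_parts = 17 + 6 = 23
Feed A = 321 * 17 / 23 = 237.26 kg
Feed B = 321 * 6 / 23 = 83.74 kg

237.26 kg


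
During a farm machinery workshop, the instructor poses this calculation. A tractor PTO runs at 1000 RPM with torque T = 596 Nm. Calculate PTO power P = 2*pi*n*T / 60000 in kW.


P = 2*pi*n*T / 60000
  = 2*pi * 1000 * 596 / 60000
  = 3744778.44 / 60000
  = 62.41 kW


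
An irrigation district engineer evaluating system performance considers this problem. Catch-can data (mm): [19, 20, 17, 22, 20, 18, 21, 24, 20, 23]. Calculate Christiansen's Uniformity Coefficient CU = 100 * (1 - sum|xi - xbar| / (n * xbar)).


xbar = 204 / 10 = 20.400
sum|xi - xbar| = 16.800
CU = 100 * (1 - 16.800 / (10 * 20.400))
   = 100 * (1 - 0.0824)
   = 91.76%


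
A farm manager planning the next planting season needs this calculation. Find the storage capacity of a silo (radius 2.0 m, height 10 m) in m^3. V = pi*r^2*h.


V = pi * r^2 * h
  = pi * 2.0^2 * 10
  = pi * 4 * 10
  = 125.66 m^3


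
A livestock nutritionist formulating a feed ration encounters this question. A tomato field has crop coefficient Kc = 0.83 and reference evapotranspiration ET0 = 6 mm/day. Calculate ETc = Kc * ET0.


ETc = Kc * ET0
    = 0.83 * 6
    = 4.98 mm/day


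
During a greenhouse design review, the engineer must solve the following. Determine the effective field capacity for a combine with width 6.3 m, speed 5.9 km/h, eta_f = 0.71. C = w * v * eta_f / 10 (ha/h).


C = w * v * eta_f / 10
  = 6.3 * 5.9 * 0.71 / 10
  = 26.39 / 10
  = 2.64 ha/h


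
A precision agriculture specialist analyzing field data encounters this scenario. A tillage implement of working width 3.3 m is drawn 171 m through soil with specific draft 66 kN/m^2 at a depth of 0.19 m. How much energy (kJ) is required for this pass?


E = k * d * w * L
  = 66 * 0.19 * 3.3 * 171
  = 7076.32 kJ


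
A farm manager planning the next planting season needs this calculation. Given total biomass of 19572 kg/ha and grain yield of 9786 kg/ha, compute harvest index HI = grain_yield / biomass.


HI = grain_yield / biomass
   = 9786 / 19572
   = 0.50


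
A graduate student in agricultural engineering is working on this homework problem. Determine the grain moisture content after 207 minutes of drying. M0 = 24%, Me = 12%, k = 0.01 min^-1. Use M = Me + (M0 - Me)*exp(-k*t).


M = Me + (M0 - Me) * e^(-k*t)
  = 12 + (24 - 12) * e^(-0.01*207)
  = 12 + 12 * e^(-2.070)
  = 12 + 12 * 0.12619
  = 12 + 1.5142
  = 13.51%


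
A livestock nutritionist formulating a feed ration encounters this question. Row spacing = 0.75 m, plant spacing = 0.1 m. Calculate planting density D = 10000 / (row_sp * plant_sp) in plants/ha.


D = 10000 / (row_sp * plant_sp)
  = 10000 / (0.75 * 0.1)
  = 10000 / 0.0750
  = 133333.33 plants/ha


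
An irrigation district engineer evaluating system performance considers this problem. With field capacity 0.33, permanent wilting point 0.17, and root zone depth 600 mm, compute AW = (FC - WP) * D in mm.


AW = (FC - WP) * D
   = (0.33 - 0.17) * 600
   = 0.16 * 600
   = 96 mm


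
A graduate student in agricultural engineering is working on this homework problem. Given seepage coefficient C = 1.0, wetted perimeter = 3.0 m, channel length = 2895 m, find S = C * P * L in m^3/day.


S = C * P * L
  = 1.0 * 3.0 * 2895
  = 8685 m^3/day


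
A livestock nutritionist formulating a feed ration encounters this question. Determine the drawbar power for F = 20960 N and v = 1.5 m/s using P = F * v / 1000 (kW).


P = F * v / 1000
  = 20960 * 1.5 / 1000
  = 31440 / 1000
  = 31.44 kW


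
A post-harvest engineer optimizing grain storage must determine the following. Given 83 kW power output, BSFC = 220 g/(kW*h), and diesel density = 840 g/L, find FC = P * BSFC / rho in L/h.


FC = P * BSFC / rho_fuel
   = 83 * 220 / 840
   = 18260 / 840
   = 21.74 L/h


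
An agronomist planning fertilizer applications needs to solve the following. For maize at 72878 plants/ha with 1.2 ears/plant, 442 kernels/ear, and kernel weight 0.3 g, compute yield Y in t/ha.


Y = density * ears * kernels * kw
  = 72878 * 1.2 * 442 * 0.3 g/ha
  = 11596347.36 g/ha
  = 11596.35 kg/ha = 11.60 t/ha


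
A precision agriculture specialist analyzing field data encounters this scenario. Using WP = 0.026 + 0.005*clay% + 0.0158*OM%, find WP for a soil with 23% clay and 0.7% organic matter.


WP = 0.026 + 0.005*23 + 0.0158*0.7
   = 0.026 + 0.1150 + 0.0111
   = 0.1521


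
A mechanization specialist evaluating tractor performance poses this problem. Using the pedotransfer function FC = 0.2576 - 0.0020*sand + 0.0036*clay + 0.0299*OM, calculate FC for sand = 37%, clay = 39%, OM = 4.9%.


FC = 0.2576 - 0.0020*37 + 0.0036*39 + 0.0299*4.9
   = 0.2576 - 0.0740 + 0.1404 + 0.1465
   = 0.4705


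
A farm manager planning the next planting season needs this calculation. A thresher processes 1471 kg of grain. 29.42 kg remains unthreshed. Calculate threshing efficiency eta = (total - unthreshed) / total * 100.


eta = (total - unthreshed) / total * 100
    = (1471 - 29.42) / 1471 * 100
    = 1441.58 / 1471 * 100
    = 98%
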